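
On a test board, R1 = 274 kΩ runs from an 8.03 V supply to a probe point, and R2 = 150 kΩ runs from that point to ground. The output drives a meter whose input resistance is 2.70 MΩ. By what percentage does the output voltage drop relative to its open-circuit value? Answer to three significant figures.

The divider's output (Thévenin) resistance is R1‖R2 = 96.93 kΩ.
Fractional drop under load = R_th/(R_th + R_L) = 96.93 / (96.93 + 2700) = 0.03466.
So the output falls by 3.47 %.

3.47 %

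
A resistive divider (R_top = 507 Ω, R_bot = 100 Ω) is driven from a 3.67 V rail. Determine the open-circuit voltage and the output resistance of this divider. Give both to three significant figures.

V_th is the open-circuit tap voltage: 3.67 × 100/(507 + 100) = 0.605 V.
With the supply zeroed, R_top and R_bot appear in parallel from the tap: R_th = R_top‖R_bot = (507 × 100)/607.0 = 83.5 Ω.

V_th = 0.605 V, R_th = 83.5 Ω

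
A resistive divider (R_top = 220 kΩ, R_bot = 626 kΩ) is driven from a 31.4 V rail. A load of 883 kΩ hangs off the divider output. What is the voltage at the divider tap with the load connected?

V_out ≈ 19.6 V

The load sits in parallel with R_bot: R_bot‖R_L = (626 × 883) / (626 + 883) = 366.3 kΩ.
V_out = 31.4 × 366.3 / (220 + 366.3) = 31.4 × 366.3/586.3 = 19.6 V.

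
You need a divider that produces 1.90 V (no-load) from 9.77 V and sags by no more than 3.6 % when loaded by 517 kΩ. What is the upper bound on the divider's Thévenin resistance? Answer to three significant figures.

Loading drop = R_th/(R_th + R_L) ≤ 0.0360, so R_th ≤ R_L · ε/(1−ε) = 517 kΩ × 0.0360/0.9640 = 19.3 kΩ.

R_th ≤ 19.3 kΩ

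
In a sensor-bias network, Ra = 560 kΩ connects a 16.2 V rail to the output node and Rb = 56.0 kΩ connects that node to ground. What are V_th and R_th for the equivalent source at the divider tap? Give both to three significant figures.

V_th is the open-circuit tap voltage: 16.2 × 56.0/(560 + 56.0) = 1.47 V.
With the supply zeroed, Ra and Rb appear in parallel from the tap: R_th = Ra‖Rb = (560 × 56.0)/616.0 = 50.9 kΩ.

V_th = 1.47 V, R_th = 50.9 kΩ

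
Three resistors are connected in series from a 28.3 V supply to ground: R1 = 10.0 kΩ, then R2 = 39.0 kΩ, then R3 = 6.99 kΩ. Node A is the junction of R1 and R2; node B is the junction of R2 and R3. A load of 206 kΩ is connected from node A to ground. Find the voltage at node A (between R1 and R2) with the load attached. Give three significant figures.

Below node A the series string R2+R3 = 45.99 kΩ sits in parallel with the 206 kΩ load: 37.60 kΩ.
V_A = 28.3 × 37.60/(10.0 + 37.60) = 22.4 V.

V ≈ 22.4 V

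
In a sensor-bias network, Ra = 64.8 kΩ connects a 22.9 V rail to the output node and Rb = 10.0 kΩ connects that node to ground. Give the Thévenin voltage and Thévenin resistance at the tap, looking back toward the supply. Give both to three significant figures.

V_th = 3.06 V, R_th = 8.66 kΩ

V_th is the open-circuit tap voltage: 22.9 × 10.0/(64.8 + 10.0) = 3.06 V.
With the supply zeroed, Ra and Rb appear in parallel from the tap: R_th = Ra‖Rb = (64.8 × 10.0)/74.80 = 8.66 kΩ.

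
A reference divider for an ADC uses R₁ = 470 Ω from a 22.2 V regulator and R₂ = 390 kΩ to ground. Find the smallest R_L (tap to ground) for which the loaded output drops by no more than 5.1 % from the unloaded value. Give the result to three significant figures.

Output resistance R_th = R₁‖R₂ = (470 × 390000)/390500 = 469.4 Ω.
The fractional drop is R_th/(R_th + R_L); requiring this ≤ 0.0510 gives R_L ≥ R_th(1/0.0510 − 1) = 469.4 × 18.61 = 8.74 kΩ.

R_L(min) ≈ 8.74 kΩ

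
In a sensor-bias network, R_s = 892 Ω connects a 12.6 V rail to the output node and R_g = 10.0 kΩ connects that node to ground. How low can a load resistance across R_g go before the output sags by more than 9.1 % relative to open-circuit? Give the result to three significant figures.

Output resistance R_th = R_s‖R_g = (892 × 10000)/10890 = 818.9 Ω.
The fractional drop is R_th/(R_th + R_L); requiring this ≤ 0.0910 gives R_L ≥ R_th(1/0.0910 − 1) = 818.9 × 9.989 = 8.18 kΩ.

R_L(min) ≈ 8.18 kΩ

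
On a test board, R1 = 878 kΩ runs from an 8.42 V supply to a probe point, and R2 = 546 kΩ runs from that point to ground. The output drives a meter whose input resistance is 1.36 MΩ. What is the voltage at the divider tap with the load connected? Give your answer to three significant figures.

The load sits in parallel with R2: R2‖R_L = (546 × 1360) / (546 + 1360) = 389.6 kΩ.
V_out = 8.42 × 389.6 / (878 + 389.6) = 8.42 × 389.6/1268 = 2.59 V.
(Unloaded it would have been 3.23 V.)

V_out ≈ 2.59 V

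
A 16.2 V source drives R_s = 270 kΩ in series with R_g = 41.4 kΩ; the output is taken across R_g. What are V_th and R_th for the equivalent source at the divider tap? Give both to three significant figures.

V_th = 2.15 V, R_th = 35.9 kΩ

V_th is the open-circuit tap voltage: 16.2 × 41.4/(270 + 41.4) = 2.15 V.
With the supply zeroed, R_s and R_g appear in parallel from the tap: R_th = R_s‖R_g = (270 × 41.4)/311.4 = 35.9 kΩ.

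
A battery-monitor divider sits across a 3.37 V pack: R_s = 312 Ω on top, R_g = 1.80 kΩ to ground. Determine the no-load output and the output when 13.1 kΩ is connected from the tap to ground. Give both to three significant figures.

Unloaded: 2.87 V; loaded: 2.82 V

Open-circuit: V = 3.37 × 1800/(312 + 1800) = 2.87 V.
With the load, R_g becomes R_g‖R_L = 1583 Ω, so V = 3.37 × 1583/1895 = 2.82 V.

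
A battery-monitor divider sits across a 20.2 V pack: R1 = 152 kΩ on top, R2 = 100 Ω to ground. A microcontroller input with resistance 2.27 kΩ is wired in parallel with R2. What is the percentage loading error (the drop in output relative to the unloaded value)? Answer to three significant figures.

The divider's output (Thévenin) resistance is R1‖R2 = 99.93 Ω.
Fractional drop under load = R_th/(R_th + R_L) = 99.93 / (99.93 + 2270) = 0.04217.
So the output falls by 4.22 %.

4.22 %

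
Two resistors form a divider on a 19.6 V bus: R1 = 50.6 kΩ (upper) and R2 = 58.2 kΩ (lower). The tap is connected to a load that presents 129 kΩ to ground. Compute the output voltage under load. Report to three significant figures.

The load sits in parallel with R2: R2‖R_L = (58.2 × 129) / (58.2 + 129) = 40.11 kΩ.
V_out = 19.6 × 40.11 / (50.6 + 40.11) = 19.6 × 40.11/90.71 = 8.67 V.

V_out ≈ 8.67 V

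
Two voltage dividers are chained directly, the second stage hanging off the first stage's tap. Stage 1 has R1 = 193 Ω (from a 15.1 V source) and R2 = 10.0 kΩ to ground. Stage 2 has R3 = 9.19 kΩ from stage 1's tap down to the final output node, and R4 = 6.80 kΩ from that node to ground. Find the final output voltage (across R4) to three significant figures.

Stage 2 presents R3+R4 = 15990 Ω as a load on stage 1's tap.
Stage 1's lower leg becomes R2‖(R3+R4) = 6152 Ω, so V_mid = 15.1 × 6152/6345 = 14.64 V.
Stage 2 is itself unloaded: V_out = V_mid × R4/(R3+R4) = 14.64 × 6800/15990 = 6.23 V.

V_out ≈ 6.23 V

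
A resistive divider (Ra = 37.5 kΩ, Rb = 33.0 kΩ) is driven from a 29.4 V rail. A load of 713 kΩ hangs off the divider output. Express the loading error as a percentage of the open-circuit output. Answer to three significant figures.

2.40 %

The divider's output (Thévenin) resistance is Ra‖Rb = 17.55 kΩ.
Fractional drop under load = R_th/(R_th + R_L) = 17.55 / (17.55 + 713) = 0.02403.
So the output falls by 2.40 %.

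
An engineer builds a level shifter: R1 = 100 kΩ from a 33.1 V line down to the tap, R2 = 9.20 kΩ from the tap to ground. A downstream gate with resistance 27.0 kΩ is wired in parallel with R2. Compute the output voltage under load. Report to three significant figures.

V_out ≈ 2.13 V

The load sits in parallel with R2: R2‖R_L = (9.20 × 27.0) / (9.20 + 27.0) = 6.862 kΩ.
V_out = 33.1 × 6.862 / (100 + 6.862) = 33.1 × 6.862/106.9 = 2.13 V.
(Unloaded it would have been 2.79 V.)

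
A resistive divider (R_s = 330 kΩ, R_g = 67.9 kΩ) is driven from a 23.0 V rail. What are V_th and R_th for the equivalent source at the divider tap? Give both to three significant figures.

V_th is the open-circuit tap voltage: 23.0 × 67.9/(330 + 67.9) = 3.92 V.
With the supply zeroed, R_s and R_g appear in parallel from the tap: R_th = R_s‖R_g = (330 × 67.9)/397.9 = 56.3 kΩ.

V_th = 3.92 V, R_th = 56.3 kΩ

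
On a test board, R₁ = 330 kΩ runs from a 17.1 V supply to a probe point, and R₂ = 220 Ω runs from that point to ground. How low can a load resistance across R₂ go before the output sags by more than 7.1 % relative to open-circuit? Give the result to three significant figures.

R_L(min) ≈ 2.88 kΩ

Output resistance R_th = R₁‖R₂ = (330000 × 220)/330200 = 219.9 Ω.
The fractional drop is R_th/(R_th + R_L); requiring this ≤ 0.0710 gives R_L ≥ R_th(1/0.0710 − 1) = 219.9 × 13.08 = 2.88 kΩ.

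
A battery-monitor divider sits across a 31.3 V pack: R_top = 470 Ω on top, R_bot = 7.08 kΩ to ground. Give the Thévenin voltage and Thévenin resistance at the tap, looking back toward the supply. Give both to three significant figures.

V_th = 29.4 V, R_th = 441 Ω

V_th is the open-circuit tap voltage: 31.3 × 7080/(470 + 7080) = 29.4 V.
With the supply zeroed, R_top and R_bot appear in parallel from the tap: R_th = R_top‖R_bot = (470 × 7080)/7550 = 441 Ω.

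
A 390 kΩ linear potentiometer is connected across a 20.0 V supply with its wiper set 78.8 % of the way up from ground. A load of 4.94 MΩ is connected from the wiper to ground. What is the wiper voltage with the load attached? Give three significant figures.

V ≈ 15.6 V

The wiper splits the pot into (1−α)R = 82.68 kΩ above and αR = 307.3 kΩ below.
Lower section ‖ load = 289.3 kΩ.
V_wiper = 20.0 × 289.3/(82.68 + 289.3) = 15.6 V.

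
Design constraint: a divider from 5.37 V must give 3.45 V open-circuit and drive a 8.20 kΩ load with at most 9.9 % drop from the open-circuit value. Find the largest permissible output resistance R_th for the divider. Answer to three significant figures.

R_th ≤ 901 Ω

Loading drop = R_th/(R_th + R_L) ≤ 0.0990, so R_th ≤ R_L · ε/(1−ε) = 8.20 kΩ × 0.0990/0.9010 = 901 Ω.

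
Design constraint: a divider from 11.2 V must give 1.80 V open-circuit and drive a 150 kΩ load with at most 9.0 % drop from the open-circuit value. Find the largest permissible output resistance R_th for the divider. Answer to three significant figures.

R_th ≤ 14.8 kΩ

Loading drop = R_th/(R_th + R_L) ≤ 0.0900, so R_th ≤ R_L · ε/(1−ε) = 150 kΩ × 0.0900/0.9100 = 14.8 kΩ.
(Any R1, R2 with R2/(R1+R2) = 0.161 and R1‖R2 ≤ 14.8 kΩ will meet the spec.)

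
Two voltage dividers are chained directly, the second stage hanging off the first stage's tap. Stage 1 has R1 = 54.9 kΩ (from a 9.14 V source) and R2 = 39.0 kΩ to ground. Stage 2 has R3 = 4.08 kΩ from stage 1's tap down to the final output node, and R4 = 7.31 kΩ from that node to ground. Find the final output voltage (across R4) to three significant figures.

V_out ≈ 0.812 V

Stage 2 presents R3+R4 = 11.39 kΩ as a load on stage 1's tap.
Stage 1's lower leg becomes R2‖(R3+R4) = 8.815 kΩ, so V_mid = 9.14 × 8.815/63.72 = 1.265 V.
Stage 2 is itself unloaded: V_out = V_mid × R4/(R3+R4) = 1.265 × 7.31/11.39 = 0.812 V.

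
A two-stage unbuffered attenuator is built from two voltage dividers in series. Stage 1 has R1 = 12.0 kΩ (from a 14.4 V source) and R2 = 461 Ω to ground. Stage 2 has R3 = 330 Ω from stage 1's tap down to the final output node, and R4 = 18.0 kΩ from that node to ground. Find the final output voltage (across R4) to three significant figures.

V_out ≈ 0.511 V

Stage 2 presents R3+R4 = 18330 Ω as a load on stage 1's tap.
Stage 1's lower leg becomes R2‖(R3+R4) = 449.7 Ω, so V_mid = 14.4 × 449.7/12450 = 0.5201 V.
Stage 2 is itself unloaded: V_out = V_mid × R4/(R3+R4) = 0.5201 × 18000/18330 = 0.511 V.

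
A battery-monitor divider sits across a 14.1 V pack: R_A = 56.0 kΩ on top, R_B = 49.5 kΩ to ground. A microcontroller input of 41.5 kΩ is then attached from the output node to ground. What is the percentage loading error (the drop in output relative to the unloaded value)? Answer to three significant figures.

38.8 %

The divider's output (Thévenin) resistance is R_A‖R_B = 26.27 kΩ.
Fractional drop under load = R_th/(R_th + R_L) = 26.27 / (26.27 + 41.5) = 0.3877.
So the output falls by 38.8 %.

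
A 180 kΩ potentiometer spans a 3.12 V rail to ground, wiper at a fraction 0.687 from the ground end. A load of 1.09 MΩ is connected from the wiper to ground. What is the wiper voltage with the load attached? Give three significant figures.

V ≈ 2.07 V

The wiper splits the pot into (1−α)R = 56.34 kΩ above and αR = 123.7 kΩ below.
Lower section ‖ load = 111.1 kΩ.
V_wiper = 3.12 × 111.1/(56.34 + 111.1) = 2.07 V.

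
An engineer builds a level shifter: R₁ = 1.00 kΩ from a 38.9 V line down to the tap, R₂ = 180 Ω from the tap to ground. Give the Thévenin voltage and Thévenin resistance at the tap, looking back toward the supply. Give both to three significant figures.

V_th is the open-circuit tap voltage: 38.9 × 180/(1000 + 180) = 5.93 V.
With the supply zeroed, R₁ and R₂ appear in parallel from the tap: R_th = R₁‖R₂ = (1000 × 180)/1180 = 153 Ω.

V_th = 5.93 V, R_th = 153 Ω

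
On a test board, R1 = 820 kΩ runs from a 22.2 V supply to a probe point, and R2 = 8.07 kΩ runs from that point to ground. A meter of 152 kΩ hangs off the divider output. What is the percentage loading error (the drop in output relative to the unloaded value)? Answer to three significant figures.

The divider's output (Thévenin) resistance is R1‖R2 = 7.991 kΩ.
Fractional drop under load = R_th/(R_th + R_L) = 7.991 / (7.991 + 152) = 0.04995.
So the output falls by 4.99 %.

4.99 %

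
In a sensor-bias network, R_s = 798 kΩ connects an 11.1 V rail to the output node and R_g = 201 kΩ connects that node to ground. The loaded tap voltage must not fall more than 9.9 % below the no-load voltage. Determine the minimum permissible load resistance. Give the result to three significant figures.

Output resistance R_th = R_s‖R_g = (798 × 201)/999.0 = 160.6 kΩ.
The fractional drop is R_th/(R_th + R_L); requiring this ≤ 0.0990 gives R_L ≥ R_th(1/0.0990 − 1) = 160.6 × 9.101 = 1.46 MΩ.

R_L(min) ≈ 1.46 MΩ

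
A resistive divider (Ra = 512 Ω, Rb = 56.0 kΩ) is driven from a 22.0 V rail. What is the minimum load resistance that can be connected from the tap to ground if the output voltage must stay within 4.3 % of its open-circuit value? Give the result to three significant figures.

Output resistance R_th = Ra‖Rb = (512 × 56000)/56510 = 507.4 Ω.
The fractional drop is R_th/(R_th + R_L); requiring this ≤ 0.0430 gives R_L ≥ R_th(1/0.0430 − 1) = 507.4 × 22.26 = 11.3 kΩ.

R_L(min) ≈ 11.3 kΩ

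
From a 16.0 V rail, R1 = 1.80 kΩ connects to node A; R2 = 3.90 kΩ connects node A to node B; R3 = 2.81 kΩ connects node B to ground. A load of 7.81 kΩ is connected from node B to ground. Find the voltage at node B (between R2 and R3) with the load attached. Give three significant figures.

At node B, R3 is in parallel with the load: R3‖R_L = 2.066 kΩ.
Below node A the resistance is R2 + (R3‖R_L) = 5.966 kΩ, so V_A = 16.0 × 5.966/7.766 = 12.29 V.
Then V_B = V_A × (R3‖R_L)/(R2 + R3‖R_L) = 12.29 × 2.066/5.966 = 4.26 V.

V ≈ 4.26 V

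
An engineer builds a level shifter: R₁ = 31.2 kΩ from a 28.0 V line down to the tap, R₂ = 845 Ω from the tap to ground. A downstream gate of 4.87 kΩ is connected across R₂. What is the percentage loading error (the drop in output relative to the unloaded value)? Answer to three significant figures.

Unloaded V = 28.0 × 845/32040 = 0.73834 V.
Loaded: R₂‖R_L = 720.1 Ω, giving V = 28.0 × 720.1/31920 = 0.63163 V.
Drop = (0.73834 − 0.63163) / 0.73834 = 14.5 %.

14.5 %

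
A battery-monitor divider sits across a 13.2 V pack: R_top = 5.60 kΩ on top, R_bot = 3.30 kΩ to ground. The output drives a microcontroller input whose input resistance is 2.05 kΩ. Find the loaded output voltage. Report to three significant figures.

The load sits in parallel with R_bot: R_bot‖R_L = (3.30 × 2.05) / (3.30 + 2.05) = 1.264 kΩ.
V_out = 13.2 × 1.264 / (5.60 + 1.264) = 13.2 × 1.264/6.864 = 2.43 V.

V_out ≈ 2.43 V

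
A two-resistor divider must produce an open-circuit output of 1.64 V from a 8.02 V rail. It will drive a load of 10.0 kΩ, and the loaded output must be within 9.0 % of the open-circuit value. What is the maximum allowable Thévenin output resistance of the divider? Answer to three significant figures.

Loading drop = R_th/(R_th + R_L) ≤ 0.0900, so R_th ≤ R_L · ε/(1−ε) = 10.0 kΩ × 0.0900/0.9100 = 989 Ω.
(Any R1, R2 with R2/(R1+R2) = 0.204 and R1‖R2 ≤ 989 Ω will meet the spec.)

R_th ≤ 989 Ω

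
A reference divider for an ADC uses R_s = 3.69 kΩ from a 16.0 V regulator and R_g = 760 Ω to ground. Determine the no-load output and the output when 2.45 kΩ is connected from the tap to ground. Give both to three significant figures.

Unloaded: 2.73 V; loaded: 2.17 V

Open-circuit: V = 16.0 × 760/(3690 + 760) = 2.73 V.
With the load, R_g becomes R_g‖R_L = 580.1 Ω, so V = 16.0 × 580.1/4270 = 2.17 V.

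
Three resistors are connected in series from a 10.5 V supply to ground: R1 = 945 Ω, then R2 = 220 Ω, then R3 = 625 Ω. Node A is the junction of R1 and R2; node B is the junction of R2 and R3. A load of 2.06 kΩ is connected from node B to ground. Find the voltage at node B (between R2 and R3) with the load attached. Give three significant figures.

At node B, R3 is in parallel with the load: R3‖R_L = 479.5 Ω.
Below node A the resistance is R2 + (R3‖R_L) = 699.5 Ω, so V_A = 10.5 × 699.5/1645 = 4.466 V.
Then V_B = V_A × (R3‖R_L)/(R2 + R3‖R_L) = 4.466 × 479.5/699.5 = 3.06 V.

V ≈ 3.06 V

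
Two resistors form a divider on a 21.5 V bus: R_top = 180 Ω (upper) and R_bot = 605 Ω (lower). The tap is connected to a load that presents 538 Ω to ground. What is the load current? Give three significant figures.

R_bot‖R_L = 284.8 Ω; V_out = 21.5 × 284.8/464.8 = 13.17 V.
I_L = V_out / R_L = 13.17 / 538 Ω = 24.5 mA.

I_L ≈ 24.5 mA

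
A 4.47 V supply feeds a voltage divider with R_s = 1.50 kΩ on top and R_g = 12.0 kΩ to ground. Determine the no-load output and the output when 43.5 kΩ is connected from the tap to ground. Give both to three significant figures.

Open-circuit: V = 4.47 × 12.0/(1.50 + 12.0) = 3.97 V.
With the load, R_g becomes R_g‖R_L = 9.405 kΩ, so V = 4.47 × 9.405/10.91 = 3.86 V.

Unloaded: 3.97 V; loaded: 3.86 V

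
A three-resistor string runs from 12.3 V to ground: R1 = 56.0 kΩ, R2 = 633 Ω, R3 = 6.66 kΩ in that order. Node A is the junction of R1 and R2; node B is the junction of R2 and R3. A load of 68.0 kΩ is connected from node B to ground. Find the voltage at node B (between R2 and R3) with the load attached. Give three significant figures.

At node B, R3 is in parallel with the load: R3‖R_L = 6066 Ω.
Below node A the resistance is R2 + (R3‖R_L) = 6699 Ω, so V_A = 12.3 × 6699/62700 = 1.314 V.
Then V_B = V_A × (R3‖R_L)/(R2 + R3‖R_L) = 1.314 × 6066/6699 = 1.19 V.

V ≈ 1.19 V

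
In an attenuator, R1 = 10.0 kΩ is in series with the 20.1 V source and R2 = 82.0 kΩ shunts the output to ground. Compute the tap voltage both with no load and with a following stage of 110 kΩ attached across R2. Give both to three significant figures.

Open-circuit: V = 20.1 × 82.0/(10.0 + 82.0) = 17.9 V.
With the load, R2 becomes R2‖R_L = 46.98 kΩ, so V = 20.1 × 46.98/56.98 = 16.6 V.

Unloaded: 17.9 V; loaded: 16.6 V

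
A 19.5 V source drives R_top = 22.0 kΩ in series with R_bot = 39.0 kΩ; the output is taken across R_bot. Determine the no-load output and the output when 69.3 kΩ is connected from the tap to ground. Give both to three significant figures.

Unloaded: 12.5 V; loaded: 10.4 V

Open-circuit: V = 19.5 × 39.0/(22.0 + 39.0) = 12.5 V.
With the load, R_bot becomes R_bot‖R_L = 24.96 kΩ, so V = 19.5 × 24.96/46.96 = 10.4 V.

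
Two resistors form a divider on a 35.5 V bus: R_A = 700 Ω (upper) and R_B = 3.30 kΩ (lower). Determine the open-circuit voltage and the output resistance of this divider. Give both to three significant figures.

V_th = 29.3 V, R_th = 578 Ω

V_th is the open-circuit tap voltage: 35.5 × 3300/(700 + 3300) = 29.3 V.
With the supply zeroed, R_A and R_B appear in parallel from the tap: R_th = R_A‖R_B = (700 × 3300)/4000 = 578 Ω.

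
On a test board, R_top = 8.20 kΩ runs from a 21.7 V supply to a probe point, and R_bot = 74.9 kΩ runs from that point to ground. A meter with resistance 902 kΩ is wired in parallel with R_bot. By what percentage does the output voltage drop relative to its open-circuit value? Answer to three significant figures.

0.813 %

The divider's output (Thévenin) resistance is R_top‖R_bot = 7.391 kΩ.
Fractional drop under load = R_th/(R_th + R_L) = 7.391 / (7.391 + 902) = 0.008127.
So the output falls by 0.813 %.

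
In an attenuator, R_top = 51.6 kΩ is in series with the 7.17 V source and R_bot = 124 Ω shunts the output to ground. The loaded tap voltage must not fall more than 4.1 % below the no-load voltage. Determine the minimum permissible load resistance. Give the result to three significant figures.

Output resistance R_th = R_top‖R_bot = (51600 × 124)/51720 = 123.7 Ω.
The fractional drop is R_th/(R_th + R_L); requiring this ≤ 0.0410 gives R_L ≥ R_th(1/0.0410 − 1) = 123.7 × 23.39 = 2.89 kΩ.

R_L(min) ≈ 2.89 kΩ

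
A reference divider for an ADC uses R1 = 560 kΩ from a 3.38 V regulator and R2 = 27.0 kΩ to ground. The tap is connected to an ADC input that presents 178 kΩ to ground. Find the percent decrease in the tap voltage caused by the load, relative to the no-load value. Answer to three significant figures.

The divider's output (Thévenin) resistance is R1‖R2 = 25.76 kΩ.
Fractional drop under load = R_th/(R_th + R_L) = 25.76 / (25.76 + 178) = 0.1264.
So the output falls by 12.6 %.

12.6 %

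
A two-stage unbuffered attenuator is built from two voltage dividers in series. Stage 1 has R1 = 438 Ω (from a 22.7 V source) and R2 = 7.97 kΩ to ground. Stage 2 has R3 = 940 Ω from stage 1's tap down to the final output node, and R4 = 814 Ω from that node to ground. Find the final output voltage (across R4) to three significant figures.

V_out ≈ 8.07 V

Stage 2 presents R3+R4 = 1754 Ω as a load on stage 1's tap.
Stage 1's lower leg becomes R2‖(R3+R4) = 1438 Ω, so V_mid = 22.7 × 1438/1876 = 17.40 V.
Stage 2 is itself unloaded: V_out = V_mid × R4/(R3+R4) = 17.40 × 814/1754 = 8.07 V.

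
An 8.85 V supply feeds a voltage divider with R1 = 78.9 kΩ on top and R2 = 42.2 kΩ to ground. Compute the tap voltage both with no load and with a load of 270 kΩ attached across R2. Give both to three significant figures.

Unloaded: 3.08 V; loaded: 2.80 V

Open-circuit: V = 8.85 × 42.2/(78.9 + 42.2) = 3.08 V.
With the load, R2 becomes R2‖R_L = 36.50 kΩ, so V = 8.85 × 36.50/115.4 = 2.80 V.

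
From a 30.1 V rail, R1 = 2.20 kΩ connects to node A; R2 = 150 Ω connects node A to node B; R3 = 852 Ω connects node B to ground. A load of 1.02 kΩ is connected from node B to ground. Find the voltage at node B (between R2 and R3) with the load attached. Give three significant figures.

At node B, R3 is in parallel with the load: R3‖R_L = 464.2 Ω.
Below node A the resistance is R2 + (R3‖R_L) = 614.2 Ω, so V_A = 30.1 × 614.2/2814 = 6.570 V.
Then V_B = V_A × (R3‖R_L)/(R2 + R3‖R_L) = 6.570 × 464.2/614.2 = 4.97 V.

V ≈ 4.97 V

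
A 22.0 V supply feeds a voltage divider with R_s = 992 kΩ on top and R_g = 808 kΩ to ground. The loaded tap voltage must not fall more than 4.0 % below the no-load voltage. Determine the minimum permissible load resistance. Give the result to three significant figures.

Output resistance R_th = R_s‖R_g = (992 × 808)/1800 = 445.3 kΩ.
The fractional drop is R_th/(R_th + R_L); requiring this ≤ 0.0400 gives R_L ≥ R_th(1/0.0400 − 1) = 445.3 × 24.00 = 10.7 MΩ.

R_L(min) ≈ 10.7 MΩ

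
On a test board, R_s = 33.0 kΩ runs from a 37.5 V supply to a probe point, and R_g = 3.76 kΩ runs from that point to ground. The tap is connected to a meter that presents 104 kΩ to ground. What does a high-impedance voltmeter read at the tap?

The load sits in parallel with R_g: R_g‖R_L = (3.76 × 104) / (3.76 + 104) = 3.629 kΩ.
V_out = 37.5 × 3.629 / (33.0 + 3.629) = 37.5 × 3.629/36.63 = 3.72 V.
(Unloaded it would have been 3.84 V.)

V_out ≈ 3.72 V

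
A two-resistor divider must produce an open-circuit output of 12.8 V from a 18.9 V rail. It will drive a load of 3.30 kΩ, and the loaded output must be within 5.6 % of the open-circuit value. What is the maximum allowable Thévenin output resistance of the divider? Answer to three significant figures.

Loading drop = R_th/(R_th + R_L) ≤ 0.0560, so R_th ≤ R_L · ε/(1−ε) = 3.30 kΩ × 0.0560/0.9440 = 196 Ω.
(Any R1, R2 with R2/(R1+R2) = 0.677 and R1‖R2 ≤ 196 Ω will meet the spec.)

R_th ≤ 196 Ω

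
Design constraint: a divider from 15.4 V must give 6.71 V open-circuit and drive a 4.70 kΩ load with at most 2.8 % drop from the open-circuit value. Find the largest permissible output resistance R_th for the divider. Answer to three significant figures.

Loading drop = R_th/(R_th + R_L) ≤ 0.0280, so R_th ≤ R_L · ε/(1−ε) = 4.70 kΩ × 0.0280/0.9720 = 135 Ω.
(Any R1, R2 with R2/(R1+R2) = 0.436 and R1‖R2 ≤ 135 Ω will meet the spec.)

R_th ≤ 135 Ω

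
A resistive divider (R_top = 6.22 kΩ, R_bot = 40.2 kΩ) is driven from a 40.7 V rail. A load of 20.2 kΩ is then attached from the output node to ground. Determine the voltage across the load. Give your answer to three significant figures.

The load sits in parallel with R_bot: R_bot‖R_L = (40.2 × 20.2) / (40.2 + 20.2) = 13.44 kΩ.
V_out = 40.7 × 13.44 / (6.22 + 13.44) = 40.7 × 13.44/19.66 = 27.8 V.

V_out ≈ 27.8 V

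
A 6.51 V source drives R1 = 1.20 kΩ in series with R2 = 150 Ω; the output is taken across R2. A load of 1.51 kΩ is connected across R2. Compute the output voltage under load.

The load sits in parallel with R2: R2‖R_L = (150 × 1510) / (150 + 1510) = 136.4 Ω.
V_out = 6.51 × 136.4 / (1200 + 136.4) = 6.51 × 136.4/1336 = 0.665 V.

V_out ≈ 0.665 V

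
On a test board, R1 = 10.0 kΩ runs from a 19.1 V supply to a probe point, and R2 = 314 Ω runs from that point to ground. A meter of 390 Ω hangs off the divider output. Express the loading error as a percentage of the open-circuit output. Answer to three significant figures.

The divider's output (Thévenin) resistance is R1‖R2 = 304.4 Ω.
Fractional drop under load = R_th/(R_th + R_L) = 304.4 / (304.4 + 390) = 0.4384.
So the output falls by 43.8 %.

43.8 %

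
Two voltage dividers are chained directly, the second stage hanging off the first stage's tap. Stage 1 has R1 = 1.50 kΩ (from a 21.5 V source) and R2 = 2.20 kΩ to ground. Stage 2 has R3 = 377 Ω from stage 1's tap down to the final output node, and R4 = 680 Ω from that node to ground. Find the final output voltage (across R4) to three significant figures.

V_out ≈ 4.46 V

Stage 2 presents R3+R4 = 1057 Ω as a load on stage 1's tap.
Stage 1's lower leg becomes R2‖(R3+R4) = 714.0 Ω, so V_mid = 21.5 × 714.0/2214 = 6.933 V.
Stage 2 is itself unloaded: V_out = V_mid × R4/(R3+R4) = 6.933 × 680/1057 = 4.46 V.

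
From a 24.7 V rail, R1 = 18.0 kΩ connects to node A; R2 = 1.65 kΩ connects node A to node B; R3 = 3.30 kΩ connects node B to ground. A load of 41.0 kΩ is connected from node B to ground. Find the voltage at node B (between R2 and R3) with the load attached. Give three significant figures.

At node B, R3 is in parallel with the load: R3‖R_L = 3.054 kΩ.
Below node A the resistance is R2 + (R3‖R_L) = 4.704 kΩ, so V_A = 24.7 × 4.704/22.70 = 5.118 V.
Then V_B = V_A × (R3‖R_L)/(R2 + R3‖R_L) = 5.118 × 3.054/4.704 = 3.32 V.

V ≈ 3.32 V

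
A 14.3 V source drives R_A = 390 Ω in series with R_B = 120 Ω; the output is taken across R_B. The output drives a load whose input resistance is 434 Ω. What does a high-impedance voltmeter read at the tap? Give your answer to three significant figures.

The load sits in parallel with R_B: R_B‖R_L = (120 × 434) / (120 + 434) = 94.01 Ω.
V_out = 14.3 × 94.01 / (390 + 94.01) = 14.3 × 94.01/484.0 = 2.78 V.

V_out ≈ 2.78 V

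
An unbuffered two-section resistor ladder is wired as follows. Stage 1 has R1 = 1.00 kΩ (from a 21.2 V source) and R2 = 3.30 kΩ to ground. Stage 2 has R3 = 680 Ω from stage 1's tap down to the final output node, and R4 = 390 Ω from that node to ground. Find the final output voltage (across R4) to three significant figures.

V_out ≈ 3.45 V

Stage 2 presents R3+R4 = 1070 Ω as a load on stage 1's tap.
Stage 1's lower leg becomes R2‖(R3+R4) = 808.0 Ω, so V_mid = 21.2 × 808.0/1808 = 9.474 V.
Stage 2 is itself unloaded: V_out = V_mid × R4/(R3+R4) = 9.474 × 390/1070 = 3.45 V.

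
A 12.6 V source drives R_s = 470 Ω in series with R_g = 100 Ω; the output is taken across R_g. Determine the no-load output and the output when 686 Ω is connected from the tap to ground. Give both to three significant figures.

Open-circuit: V = 12.6 × 100/(470 + 100) = 2.21 V.
With the load, R_g becomes R_g‖R_L = 87.28 Ω, so V = 12.6 × 87.28/557.3 = 1.97 V.

Unloaded: 2.21 V; loaded: 1.97 V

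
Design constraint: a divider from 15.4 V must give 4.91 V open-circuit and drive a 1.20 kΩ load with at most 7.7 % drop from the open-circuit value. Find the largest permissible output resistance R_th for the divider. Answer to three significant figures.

R_th ≤ 100 Ω

Loading drop = R_th/(R_th + R_L) ≤ 0.0770, so R_th ≤ R_L · ε/(1−ε) = 1.20 kΩ × 0.0770/0.9230 = 100 Ω.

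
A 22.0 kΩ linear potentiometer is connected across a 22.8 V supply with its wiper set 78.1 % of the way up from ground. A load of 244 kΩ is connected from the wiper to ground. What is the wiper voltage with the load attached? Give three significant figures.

The wiper splits the pot into (1−α)R = 4.818 kΩ above and αR = 17.18 kΩ below.
Lower section ‖ load = 16.05 kΩ.
V_wiper = 22.8 × 16.05/(4.818 + 16.05) = 17.5 V.

V ≈ 17.5 V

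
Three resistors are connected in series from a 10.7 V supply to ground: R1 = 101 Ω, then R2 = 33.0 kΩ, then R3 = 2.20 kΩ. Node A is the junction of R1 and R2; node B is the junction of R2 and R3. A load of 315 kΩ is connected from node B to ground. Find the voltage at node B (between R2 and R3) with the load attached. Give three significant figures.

At node B, R3 is in parallel with the load: R3‖R_L = 2185 Ω.
Below node A the resistance is R2 + (R3‖R_L) = 35180 Ω, so V_A = 10.7 × 35180/35290 = 10.67 V.
Then V_B = V_A × (R3‖R_L)/(R2 + R3‖R_L) = 10.67 × 2185/35180 = 0.662 V.

V ≈ 0.662 V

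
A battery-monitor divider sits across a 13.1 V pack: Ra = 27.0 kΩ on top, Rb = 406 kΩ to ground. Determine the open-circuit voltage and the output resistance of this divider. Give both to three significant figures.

V_th = 12.3 V, R_th = 25.3 kΩ

V_th is the open-circuit tap voltage: 13.1 × 406/(27.0 + 406) = 12.3 V.
With the supply zeroed, Ra and Rb appear in parallel from the tap: R_th = Ra‖Rb = (27.0 × 406)/433.0 = 25.3 kΩ.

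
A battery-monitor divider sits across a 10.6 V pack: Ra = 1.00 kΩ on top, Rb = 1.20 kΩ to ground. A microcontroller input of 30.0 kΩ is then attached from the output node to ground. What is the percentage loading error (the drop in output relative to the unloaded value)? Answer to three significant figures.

The divider's output (Thévenin) resistance is Ra‖Rb = 0.5455 kΩ.
Fractional drop under load = R_th/(R_th + R_L) = 0.5455 / (0.5455 + 30.0) = 0.01786.
So the output falls by 1.79 %.

1.79 %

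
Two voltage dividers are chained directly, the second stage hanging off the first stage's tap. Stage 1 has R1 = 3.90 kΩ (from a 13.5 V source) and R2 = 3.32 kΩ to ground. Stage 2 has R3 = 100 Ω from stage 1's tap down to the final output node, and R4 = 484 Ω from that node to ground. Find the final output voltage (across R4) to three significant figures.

Stage 2 presents R3+R4 = 584.0 Ω as a load on stage 1's tap.
Stage 1's lower leg becomes R2‖(R3+R4) = 496.6 Ω, so V_mid = 13.5 × 496.6/4397 = 1.525 V.
Stage 2 is itself unloaded: V_out = V_mid × R4/(R3+R4) = 1.525 × 484/584.0 = 1.26 V.

V_out ≈ 1.26 V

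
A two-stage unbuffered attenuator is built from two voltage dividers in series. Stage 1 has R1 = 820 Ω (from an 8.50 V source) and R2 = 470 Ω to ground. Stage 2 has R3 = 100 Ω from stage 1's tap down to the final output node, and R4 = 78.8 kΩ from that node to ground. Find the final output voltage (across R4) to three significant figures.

Stage 2 presents R3+R4 = 78900 Ω as a load on stage 1's tap.
Stage 1's lower leg becomes R2‖(R3+R4) = 467.2 Ω, so V_mid = 8.50 × 467.2/1287 = 3.085 V.
Stage 2 is itself unloaded: V_out = V_mid × R4/(R3+R4) = 3.085 × 78800/78900 = 3.08 V.

V_out ≈ 3.08 V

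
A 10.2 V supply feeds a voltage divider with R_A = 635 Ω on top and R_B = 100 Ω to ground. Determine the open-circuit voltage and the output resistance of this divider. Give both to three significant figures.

V_th = 1.39 V, R_th = 86.4 Ω

V_th is the open-circuit tap voltage: 10.2 × 100/(635 + 100) = 1.39 V.
With the supply zeroed, R_A and R_B appear in parallel from the tap: R_th = R_A‖R_B = (635 × 100)/735.0 = 86.4 Ω.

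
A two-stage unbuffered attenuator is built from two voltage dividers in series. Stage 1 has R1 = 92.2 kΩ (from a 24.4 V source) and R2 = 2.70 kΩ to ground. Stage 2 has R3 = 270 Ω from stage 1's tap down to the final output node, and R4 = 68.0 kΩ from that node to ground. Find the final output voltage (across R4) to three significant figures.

Stage 2 presents R3+R4 = 68270 Ω as a load on stage 1's tap.
Stage 1's lower leg becomes R2‖(R3+R4) = 2597 Ω, so V_mid = 24.4 × 2597/94800 = 0.6685 V.
Stage 2 is itself unloaded: V_out = V_mid × R4/(R3+R4) = 0.6685 × 68000/68270 = 0.666 V.

V_out ≈ 0.666 V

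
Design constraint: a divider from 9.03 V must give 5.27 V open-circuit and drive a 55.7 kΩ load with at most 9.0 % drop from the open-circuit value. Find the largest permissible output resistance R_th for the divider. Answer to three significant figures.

R_th ≤ 5.51 kΩ

Loading drop = R_th/(R_th + R_L) ≤ 0.0900, so R_th ≤ R_L · ε/(1−ε) = 55.7 kΩ × 0.0900/0.9100 = 5.51 kΩ.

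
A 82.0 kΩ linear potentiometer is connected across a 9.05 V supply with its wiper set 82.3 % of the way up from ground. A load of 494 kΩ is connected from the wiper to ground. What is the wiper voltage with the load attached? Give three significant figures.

The wiper splits the pot into (1−α)R = 14.51 kΩ above and αR = 67.49 kΩ below.
Lower section ‖ load = 59.37 kΩ.
V_wiper = 9.05 × 59.37/(14.51 + 59.37) = 7.27 V.

V ≈ 7.27 V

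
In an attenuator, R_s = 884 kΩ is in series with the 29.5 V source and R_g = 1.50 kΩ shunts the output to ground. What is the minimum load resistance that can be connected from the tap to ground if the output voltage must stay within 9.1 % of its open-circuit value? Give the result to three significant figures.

R_L(min) ≈ 15.0 kΩ

Output resistance R_th = R_s‖R_g = (884 × 1.50)/885.5 = 1.497 kΩ.
The fractional drop is R_th/(R_th + R_L); requiring this ≤ 0.0910 gives R_L ≥ R_th(1/0.0910 − 1) = 1.497 × 9.989 = 15.0 kΩ.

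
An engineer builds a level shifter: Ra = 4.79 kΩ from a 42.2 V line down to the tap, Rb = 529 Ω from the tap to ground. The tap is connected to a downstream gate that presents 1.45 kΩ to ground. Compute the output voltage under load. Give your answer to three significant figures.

V_out ≈ 3.16 V

The load sits in parallel with Rb: Rb‖R_L = (529 × 1450) / (529 + 1450) = 387.6 Ω.
V_out = 42.2 × 387.6 / (4790 + 387.6) = 42.2 × 387.6/5178 = 3.16 V.
(Unloaded it would have been 4.20 V.)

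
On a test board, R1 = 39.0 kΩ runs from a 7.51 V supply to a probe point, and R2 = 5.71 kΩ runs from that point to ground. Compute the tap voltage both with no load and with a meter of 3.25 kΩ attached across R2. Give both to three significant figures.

Open-circuit: V = 7.51 × 5.71/(39.0 + 5.71) = 0.959 V.
With the load, R2 becomes R2‖R_L = 2.071 kΩ, so V = 7.51 × 2.071/41.07 = 0.379 V.

Unloaded: 0.959 V; loaded: 0.379 V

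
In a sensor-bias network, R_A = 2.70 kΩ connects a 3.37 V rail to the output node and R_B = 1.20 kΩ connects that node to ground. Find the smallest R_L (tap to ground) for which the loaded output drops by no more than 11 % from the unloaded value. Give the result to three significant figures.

Output resistance R_th = R_A‖R_B = (2700 × 1200)/3900 = 830.8 Ω.
The fractional drop is R_th/(R_th + R_L); requiring this ≤ 0.110 gives R_L ≥ R_th(1/0.110 − 1) = 830.8 × 8.091 = 6.72 kΩ.

R_L(min) ≈ 6.72 kΩ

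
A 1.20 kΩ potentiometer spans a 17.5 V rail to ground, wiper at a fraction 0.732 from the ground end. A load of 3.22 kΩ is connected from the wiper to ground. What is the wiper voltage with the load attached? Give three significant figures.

V ≈ 11.9 V

The wiper splits the pot into (1−α)R = 321.6 Ω above and αR = 878.4 Ω below.
Lower section ‖ load = 690.1 Ω.
V_wiper = 17.5 × 690.1/(321.6 + 690.1) = 11.9 V.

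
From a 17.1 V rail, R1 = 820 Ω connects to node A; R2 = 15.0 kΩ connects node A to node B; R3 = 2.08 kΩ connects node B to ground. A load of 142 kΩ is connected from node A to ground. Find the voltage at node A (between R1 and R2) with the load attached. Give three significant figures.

Below node A the series string R2+R3 = 17080 Ω sits in parallel with the 142000 Ω load: 15250 Ω.
V_A = 17.1 × 15250/(820 + 15250) = 16.2 V.

V ≈ 16.2 V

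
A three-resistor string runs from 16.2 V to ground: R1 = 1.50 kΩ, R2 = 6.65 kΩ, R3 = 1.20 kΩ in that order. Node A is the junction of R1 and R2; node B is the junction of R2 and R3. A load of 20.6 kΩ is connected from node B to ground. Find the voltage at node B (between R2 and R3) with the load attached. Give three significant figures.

V ≈ 1.98 V

At node B, R3 is in parallel with the load: R3‖R_L = 1.134 kΩ.
Below node A the resistance is R2 + (R3‖R_L) = 7.784 kΩ, so V_A = 16.2 × 7.784/9.284 = 13.58 V.
Then V_B = V_A × (R3‖R_L)/(R2 + R3‖R_L) = 13.58 × 1.134/7.784 = 1.98 V.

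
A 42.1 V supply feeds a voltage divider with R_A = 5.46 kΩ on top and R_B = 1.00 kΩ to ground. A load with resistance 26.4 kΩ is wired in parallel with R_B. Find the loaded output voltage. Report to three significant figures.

V_out ≈ 6.31 V

The load sits in parallel with R_B: R_B‖R_L = (1.00 × 26.4) / (1.00 + 26.4) = 0.9635 kΩ.
V_out = 42.1 × 0.9635 / (5.46 + 0.9635) = 42.1 × 0.9635/6.424 = 6.31 V.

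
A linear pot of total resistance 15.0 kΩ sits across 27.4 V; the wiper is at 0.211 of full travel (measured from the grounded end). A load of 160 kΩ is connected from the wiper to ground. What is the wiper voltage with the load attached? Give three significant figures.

V ≈ 5.69 V

The wiper splits the pot into (1−α)R = 11.84 kΩ above and αR = 3.165 kΩ below.
Lower section ‖ load = 3.104 kΩ.
V_wiper = 27.4 × 3.104/(11.84 + 3.104) = 5.69 V.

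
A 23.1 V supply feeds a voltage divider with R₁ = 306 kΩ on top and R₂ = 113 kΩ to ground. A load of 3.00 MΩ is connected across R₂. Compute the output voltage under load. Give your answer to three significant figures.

The load sits in parallel with R₂: R₂‖R_L = (113 × 3000) / (113 + 3000) = 108.9 kΩ.
V_out = 23.1 × 108.9 / (306 + 108.9) = 23.1 × 108.9/414.9 = 6.06 V.
(Unloaded it would have been 6.23 V.)

V_out ≈ 6.06 V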